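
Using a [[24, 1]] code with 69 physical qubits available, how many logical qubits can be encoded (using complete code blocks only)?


Each code block uses 24 physical qubits for 1 logical qubit(s).
Number of complete blocks = floor(69 / 24) = 2
Logical qubits = 2 * 1
= 2

2


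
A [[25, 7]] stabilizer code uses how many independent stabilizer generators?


For an [[n,k]] stabilizer code:
Number of stabilizer generators = n - k
= 25 - 7
= 18

18


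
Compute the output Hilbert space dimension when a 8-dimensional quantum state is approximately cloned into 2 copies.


Output space = H^(tensor 2) where dim(H) = 8
dim = 8^2
= 64

64


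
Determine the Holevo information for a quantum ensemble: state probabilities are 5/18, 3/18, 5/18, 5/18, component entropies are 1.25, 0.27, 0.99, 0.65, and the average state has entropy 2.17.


chi = S(rho) - sum_i p_i * S(rho_i)
Weighted entropy = 5/18 * 1.25 + 3/18 * 0.27 + 5/18 * 0.99 + 5/18 * 0.65
= 0.8478
chi = 2.17 - 0.8478
= 1.3222

1.3222


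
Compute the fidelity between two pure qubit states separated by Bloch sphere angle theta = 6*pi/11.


For states separated by angle theta on Bloch sphere:
F = cos^2(theta/2)
theta = 6*pi/11 = 1.7136
theta/2 = 0.8568
cos(theta/2) = 0.6549
F = 0.4288

0.4288


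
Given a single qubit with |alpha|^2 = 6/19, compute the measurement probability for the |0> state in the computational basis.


|alpha|^2 = 6/19 = 0.3158
|beta|^2 = 1 - 6/19 = 13/19 = 0.6842
P(|0>) = |alpha|^2 = 0.3158

0.3158


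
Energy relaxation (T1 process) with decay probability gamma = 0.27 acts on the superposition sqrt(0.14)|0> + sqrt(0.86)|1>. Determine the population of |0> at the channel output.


For amplitude damping with parameter gamma on state sqrt(a)|0> + sqrt(b)|1>:
alpha^2 = 0.14, beta^2 = 0.86
P(|0>) = alpha^2 + gamma * beta^2
= 0.14 + 0.27 * 0.86
= 0.14 + 0.2322
= 0.3722

0.3722


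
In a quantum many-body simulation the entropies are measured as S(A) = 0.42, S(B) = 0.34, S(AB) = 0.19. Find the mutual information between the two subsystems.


I(A:B) = S(A) + S(B) - S(AB)
= 0.42 + 0.34 - 0.19
= 0.5700

0.5700


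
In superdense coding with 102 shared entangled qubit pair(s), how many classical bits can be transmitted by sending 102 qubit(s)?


Superdense coding allows 2 classical bits per shared entangled pair.
102 pair(s) -> 2 * 102 = 204 classical bits

204


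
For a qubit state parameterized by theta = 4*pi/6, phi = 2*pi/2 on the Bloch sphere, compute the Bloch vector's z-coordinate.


theta = 2.0944, phi = 3.1416
r_z = cos(theta) = -0.5000

-0.5000


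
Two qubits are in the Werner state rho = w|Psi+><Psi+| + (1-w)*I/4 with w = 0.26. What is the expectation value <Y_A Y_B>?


|Psi+> = (|01> + |10>)/sqrt(2)
For the pure Bell state, <Y_A Y_B> = +1 (Bell-state Pauli correlator).
The maximally-mixed part I/4 has tr(I/4 * P tensor P) = 0 for any traceless Pauli P.
So <Y_A Y_B>_rho = w * (+1) + (1 - w) * 0
= 0.26 * (+1)
= 0.2600

0.2600


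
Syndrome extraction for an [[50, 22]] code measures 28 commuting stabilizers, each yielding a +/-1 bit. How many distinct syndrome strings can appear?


Each stabilizer generator gives a binary (+1 or -1) measurement outcome.
With 28 independent generators:
Total syndromes = 2^28
= 268435456

268435456


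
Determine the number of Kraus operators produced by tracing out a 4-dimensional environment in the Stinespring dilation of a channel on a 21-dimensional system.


Tracing out the environment in an orthonormal basis {|i>_E} gives Kraus operators K_i = <i|_E U |0>_E.
Number of Kraus operators = dim(H_env) = d_env
= 4

4


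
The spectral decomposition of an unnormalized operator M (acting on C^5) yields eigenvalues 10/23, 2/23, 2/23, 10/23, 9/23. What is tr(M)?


tr(M) = sum of eigenvalues
= 10/23 + 2/23 + 2/23 + 10/23 + 9/23
= 33/23
= 1.4348

1.4348


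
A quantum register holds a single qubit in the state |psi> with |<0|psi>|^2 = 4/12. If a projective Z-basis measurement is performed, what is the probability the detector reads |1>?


|alpha|^2 = 4/12 = 0.3333
|beta|^2 = 1 - 4/12 = 8/12 = 0.6667
P(|1>) = |beta|^2 = 0.6667

0.6667


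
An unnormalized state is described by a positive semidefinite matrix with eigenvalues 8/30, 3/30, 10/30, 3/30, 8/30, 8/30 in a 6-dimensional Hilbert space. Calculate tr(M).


tr(M) = sum of eigenvalues
= 8/30 + 3/30 + 10/30 + 3/30 + 8/30 + 8/30
= 40/30
= 1.3333

1.3333


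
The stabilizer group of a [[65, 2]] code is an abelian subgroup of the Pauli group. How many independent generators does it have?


For an [[n,k]] stabilizer code:
Number of stabilizer generators = n - k
= 65 - 2
= 63

63


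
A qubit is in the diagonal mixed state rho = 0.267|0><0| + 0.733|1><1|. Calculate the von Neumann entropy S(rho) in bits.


S = -p*log2(p) - (1-p)*log2(1-p)
p = 0.2670, 1-p = 0.7330
= -0.2670 * log2(0.2670) - 0.7330 * log2(0.7330)
= -(-0.5087) - (-0.3285)
= 0.8371

0.8371


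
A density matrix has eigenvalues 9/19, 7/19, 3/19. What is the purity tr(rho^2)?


tr(rho^2) = sum of eigenvalues squared
= (9/19)^2 + (7/19)^2 + (3/19)^2
= (81 + 49 + 9) / 361
= 139/361
= 0.3850

0.3850


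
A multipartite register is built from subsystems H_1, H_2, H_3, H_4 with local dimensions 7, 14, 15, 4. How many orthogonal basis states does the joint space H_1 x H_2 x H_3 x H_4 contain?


dim(H_1 x H_2 x H_3 x H_4) = 7 * 14 * 15 * 4
= 98 * 15 * 4
= 1470 * 4
= 5880

5880


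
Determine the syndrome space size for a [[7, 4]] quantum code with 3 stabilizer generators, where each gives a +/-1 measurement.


Each stabilizer generator gives a binary (+1 or -1) measurement outcome.
With 3 independent generators:
Total syndromes = 2^3
= 8

8


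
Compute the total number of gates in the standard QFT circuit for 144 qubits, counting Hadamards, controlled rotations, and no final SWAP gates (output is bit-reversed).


Hadamard gates: 144
Controlled rotations: n*(n-1)/2 = 144*143/2 = 10296
SWAP gates: 0 (omitted)
Total = 144 + 10296
= 10440

10440


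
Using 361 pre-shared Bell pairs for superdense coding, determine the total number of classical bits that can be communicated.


Superdense coding allows 2 classical bits per shared entangled pair.
361 pair(s) -> 2 * 361 = 722 classical bits

722


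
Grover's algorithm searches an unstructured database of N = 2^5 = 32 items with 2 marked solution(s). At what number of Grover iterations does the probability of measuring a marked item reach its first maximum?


After j Grover iterations the success probability is P(j) = sin^2((2j+1)*theta), where sin(theta) = sqrt(k/N).
N = 2^5 = 32, k = 2
sin(theta) = sqrt(k/N) = 0.25
theta = arcsin(sqrt(k/N)) = 0.2526802551 rad
P(j) reaches its first maximum when (2j+1)*theta is as close as possible to pi/2, i.e. j = round(pi/(4*theta) - 1/2).
pi/(4*theta) - 1/2 = 2.6083
(For comparison, the common estimate pi/4 * sqrt(N/k) = 3.1416; the exact maximiser is used here.)
Optimal iterations = 3

3


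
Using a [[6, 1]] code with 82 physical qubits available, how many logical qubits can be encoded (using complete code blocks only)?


Each code block uses 6 physical qubits for 1 logical qubit(s).
Number of complete blocks = floor(82 / 6) = 13
Logical qubits = 13 * 1
= 13

13


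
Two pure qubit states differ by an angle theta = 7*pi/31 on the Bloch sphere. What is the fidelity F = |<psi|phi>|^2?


For states separated by angle theta on Bloch sphere:
F = cos^2(theta/2)
theta = 7*pi/31 = 0.7094
theta/2 = 0.3547
cos(theta/2) = 0.9378
F = 0.8794

0.8794


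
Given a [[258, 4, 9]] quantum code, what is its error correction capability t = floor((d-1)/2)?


Code parameters: [[258, 4, 9]], distance d = 9.
Number of correctable errors = floor((d-1)/2)
= floor((9 - 1)/2)
= floor(8/2)
= 4

4


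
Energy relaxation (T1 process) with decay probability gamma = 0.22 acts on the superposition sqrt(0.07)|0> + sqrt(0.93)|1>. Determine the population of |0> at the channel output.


For amplitude damping with parameter gamma on state sqrt(a)|0> + sqrt(b)|1>:
alpha^2 = 0.07, beta^2 = 0.93
P(|0>) = alpha^2 + gamma * beta^2
= 0.07 + 0.22 * 0.93
= 0.07 + 0.2046
= 0.2746

0.2746


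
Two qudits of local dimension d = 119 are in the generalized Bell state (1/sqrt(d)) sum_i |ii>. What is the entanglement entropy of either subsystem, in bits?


For a maximally entangled state in d x d:
S = log2(d) = log2(119)
= 6.8948

6.8948


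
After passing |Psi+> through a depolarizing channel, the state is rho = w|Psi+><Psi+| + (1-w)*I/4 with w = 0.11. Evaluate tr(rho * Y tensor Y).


|Psi+> = (|01> + |10>)/sqrt(2)
For the pure Bell state, <Y_A Y_B> = +1 (Bell-state Pauli correlator).
The maximally-mixed part I/4 has tr(I/4 * P tensor P) = 0 for any traceless Pauli P.
So <Y_A Y_B>_rho = w * (+1) + (1 - w) * 0
= 0.11 * (+1)
= 0.1100

0.1100


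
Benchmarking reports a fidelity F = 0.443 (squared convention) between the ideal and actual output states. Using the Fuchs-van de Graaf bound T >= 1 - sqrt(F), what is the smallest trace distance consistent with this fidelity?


Fuchs-van de Graaf (squared-fidelity convention): 1 - sqrt(F) <= T <= sqrt(1 - F).
Lower bound: T >= 1 - sqrt(F)
sqrt(F) = sqrt(0.443) = 0.6656
T >= 1 - 0.6656
T >= 0.3344

0.3344


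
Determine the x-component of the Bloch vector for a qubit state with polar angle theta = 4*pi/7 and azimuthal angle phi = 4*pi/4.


theta = 1.7952, phi = 3.1416
r_x = sin(theta)*cos(phi) = 0.9749 * -1.0000
r_x = -0.9749

-0.9749


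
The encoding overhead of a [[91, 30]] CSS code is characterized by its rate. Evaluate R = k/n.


Code rate R = k/n
= 30/91
= 0.3297

0.3297


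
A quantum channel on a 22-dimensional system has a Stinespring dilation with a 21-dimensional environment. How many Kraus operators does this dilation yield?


Tracing out the environment in an orthonormal basis {|i>_E} gives Kraus operators K_i = <i|_E U |0>_E.
Number of Kraus operators = dim(H_env) = d_env
= 21

21


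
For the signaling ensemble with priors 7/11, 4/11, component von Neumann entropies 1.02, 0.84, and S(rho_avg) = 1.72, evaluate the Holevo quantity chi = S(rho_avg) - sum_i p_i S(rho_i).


chi = S(rho) - sum_i p_i * S(rho_i)
Weighted entropy = 7/11 * 1.02 + 4/11 * 0.84
= 0.9545
chi = 1.72 - 0.9545
= 0.7655

0.7655


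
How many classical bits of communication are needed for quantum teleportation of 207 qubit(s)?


Quantum teleportation requires 2 classical bits per qubit teleported.
207 qubit(s) -> 2 * 207 = 414 classical bits

414


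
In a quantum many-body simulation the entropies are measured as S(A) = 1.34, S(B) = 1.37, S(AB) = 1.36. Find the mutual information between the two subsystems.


I(A:B) = S(A) + S(B) - S(AB)
= 1.34 + 1.37 - 1.36
= 1.3500

1.3500


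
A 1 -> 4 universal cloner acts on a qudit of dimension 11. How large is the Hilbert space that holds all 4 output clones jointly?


Output space = H^(tensor 4) where dim(H) = 11
dim = 11^4
= 121 (after 2 factors)
= 1331 (after 3 factors)
= 14641 (after 4 factors)
= 14641

14641


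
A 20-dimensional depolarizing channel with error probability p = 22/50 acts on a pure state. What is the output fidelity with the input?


F = (1-p) + p/d
= (1 - 0.4400) + 0.4400/20
= 0.5600 + 0.0220
= 0.5820

0.5820


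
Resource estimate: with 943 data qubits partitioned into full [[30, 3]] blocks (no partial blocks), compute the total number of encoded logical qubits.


Each code block uses 30 physical qubits for 3 logical qubit(s).
Number of complete blocks = floor(943 / 30) = 31
Logical qubits = 31 * 3
= 93

93


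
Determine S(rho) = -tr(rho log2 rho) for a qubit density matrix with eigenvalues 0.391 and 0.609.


S = -p*log2(p) - (1-p)*log2(1-p)
p = 0.3910, 1-p = 0.6090
= -0.3910 * log2(0.3910) - 0.6090 * log2(0.6090)
= -(-0.5297) - (-0.4357)
= 0.9654

0.9654


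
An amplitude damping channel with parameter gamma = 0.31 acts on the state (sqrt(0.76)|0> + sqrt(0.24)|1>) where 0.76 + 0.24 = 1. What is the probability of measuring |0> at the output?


For amplitude damping with parameter gamma on state sqrt(a)|0> + sqrt(b)|1>:
alpha^2 = 0.76, beta^2 = 0.24
P(|0>) = alpha^2 + gamma * beta^2
= 0.76 + 0.31 * 0.24
= 0.76 + 0.0744
= 0.8344

0.8344


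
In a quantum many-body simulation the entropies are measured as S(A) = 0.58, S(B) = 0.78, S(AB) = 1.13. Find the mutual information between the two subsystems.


I(A:B) = S(A) + S(B) - S(AB)
= 0.58 + 0.78 - 1.13
= 0.2300

0.2300


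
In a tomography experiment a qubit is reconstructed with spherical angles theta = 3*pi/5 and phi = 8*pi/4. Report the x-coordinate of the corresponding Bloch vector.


theta = 1.8850, phi = 6.2832
r_x = sin(theta)*cos(phi) = 0.9511 * 1.0000
r_x = 0.9511

0.9511


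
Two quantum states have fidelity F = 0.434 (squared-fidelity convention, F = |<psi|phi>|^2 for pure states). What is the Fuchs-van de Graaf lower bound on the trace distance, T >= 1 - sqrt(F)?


Fuchs-van de Graaf (squared-fidelity convention): 1 - sqrt(F) <= T <= sqrt(1 - F).
Lower bound: T >= 1 - sqrt(F)
sqrt(F) = sqrt(0.434) = 0.6588
T >= 1 - 0.6588
T >= 0.3412

0.3412


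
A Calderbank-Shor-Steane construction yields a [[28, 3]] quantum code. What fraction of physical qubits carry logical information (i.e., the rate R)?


Code rate R = k/n
= 3/28
= 0.1071

0.1071


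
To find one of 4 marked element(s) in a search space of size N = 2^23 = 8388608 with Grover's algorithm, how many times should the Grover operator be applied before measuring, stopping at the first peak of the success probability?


After j Grover iterations the success probability is P(j) = sin^2((2j+1)*theta), where sin(theta) = sqrt(k/N).
N = 2^23 = 8388608, k = 4
sin(theta) = sqrt(k/N) = 0.000690533966
theta = arcsin(sqrt(k/N)) = 0.0006905340209 rad
P(j) reaches its first maximum when (2j+1)*theta is as close as possible to pi/2, i.e. j = round(pi/(4*theta) - 1/2).
pi/(4*theta) - 1/2 = 1136.8779
(For comparison, the common estimate pi/4 * sqrt(N/k) = 1137.3780; the exact maximiser is used here.)
Optimal iterations = 1137

1137


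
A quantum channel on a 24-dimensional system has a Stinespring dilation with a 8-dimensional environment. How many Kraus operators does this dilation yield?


Tracing out the environment in an orthonormal basis {|i>_E} gives Kraus operators K_i = <i|_E U |0>_E.
Number of Kraus operators = dim(H_env) = d_env
= 8

8


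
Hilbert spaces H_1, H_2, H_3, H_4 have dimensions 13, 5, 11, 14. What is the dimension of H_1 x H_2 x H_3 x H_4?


dim(H_1 x H_2 x H_3 x H_4) = 13 * 5 * 11 * 14
= 65 * 11 * 14
= 715 * 14
= 10010

10010


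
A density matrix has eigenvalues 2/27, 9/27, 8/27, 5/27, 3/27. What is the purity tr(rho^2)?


tr(rho^2) = sum of eigenvalues squared
= (2/27)^2 + (9/27)^2 + (8/27)^2 + (5/27)^2 + (3/27)^2
= (4 + 81 + 64 + 25 + 9) / 729
= 183/729
= 0.2510

0.2510


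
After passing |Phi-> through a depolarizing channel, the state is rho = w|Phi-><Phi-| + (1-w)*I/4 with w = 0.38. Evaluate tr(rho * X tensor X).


|Phi-> = (|00> - |11>)/sqrt(2)
For the pure Bell state, <X_A X_B> = -1 (Bell-state Pauli correlator).
The maximally-mixed part I/4 has tr(I/4 * P tensor P) = 0 for any traceless Pauli P.
So <X_A X_B>_rho = w * (-1) + (1 - w) * 0
= 0.38 * (-1)
= -0.3800

-0.3800


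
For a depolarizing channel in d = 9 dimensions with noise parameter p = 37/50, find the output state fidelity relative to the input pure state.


F = (1-p) + p/d
= (1 - 0.7400) + 0.7400/9
= 0.2600 + 0.0822
= 0.3422

0.3422


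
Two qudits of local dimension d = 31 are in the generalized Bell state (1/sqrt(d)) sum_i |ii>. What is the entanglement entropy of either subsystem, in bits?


For a maximally entangled state in d x d:
S = log2(d) = log2(31)
= 4.9542

4.9542


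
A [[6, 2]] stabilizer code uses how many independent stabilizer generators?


For an [[n,k]] stabilizer code:
Number of stabilizer generators = n - k
= 6 - 2
= 4

4


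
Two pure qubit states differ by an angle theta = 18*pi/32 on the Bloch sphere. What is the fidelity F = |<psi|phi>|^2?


For states separated by angle theta on Bloch sphere:
F = cos^2(theta/2)
theta = 18*pi/32 = 1.7671
theta/2 = 0.8836
cos(theta/2) = 0.6344
F = 0.4025

0.4025


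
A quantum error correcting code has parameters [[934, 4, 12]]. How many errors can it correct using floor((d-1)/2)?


Code parameters: [[934, 4, 12]], distance d = 12.
Number of correctable errors = floor((d-1)/2)
= floor((12 - 1)/2)
= floor(11/2)
= 5

5


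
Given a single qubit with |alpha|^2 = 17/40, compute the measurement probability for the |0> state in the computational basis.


|alpha|^2 = 17/40 = 0.4250
|beta|^2 = 1 - 17/40 = 23/40 = 0.5750
P(|0>) = |alpha|^2 = 0.4250

0.4250


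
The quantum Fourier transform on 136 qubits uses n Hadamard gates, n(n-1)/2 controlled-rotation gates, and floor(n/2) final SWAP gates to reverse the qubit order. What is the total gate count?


Hadamard gates: 136
Controlled rotations: n*(n-1)/2 = 136*135/2 = 9180
SWAP gates: floor(n/2) = floor(136/2) = 68
Total = 136 + 9180 + 68
= 9384

9384


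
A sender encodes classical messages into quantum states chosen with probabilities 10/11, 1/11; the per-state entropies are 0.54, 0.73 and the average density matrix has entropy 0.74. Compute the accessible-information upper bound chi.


chi = S(rho) - sum_i p_i * S(rho_i)
Weighted entropy = 10/11 * 0.54 + 1/11 * 0.73
= 0.5573
chi = 0.74 - 0.5573
= 0.1827

0.1827


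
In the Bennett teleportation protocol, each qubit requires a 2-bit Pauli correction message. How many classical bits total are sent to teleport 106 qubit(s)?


Quantum teleportation requires 2 classical bits per qubit teleported.
106 qubit(s) -> 2 * 106 = 212 classical bits

212


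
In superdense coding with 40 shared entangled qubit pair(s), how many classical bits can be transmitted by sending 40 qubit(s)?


Superdense coding allows 2 classical bits per shared entangled pair.
40 pair(s) -> 2 * 40 = 80 classical bits

80


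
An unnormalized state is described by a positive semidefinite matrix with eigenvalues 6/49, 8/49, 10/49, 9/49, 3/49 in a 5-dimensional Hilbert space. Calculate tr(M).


tr(M) = sum of eigenvalues
= 6/49 + 8/49 + 10/49 + 9/49 + 3/49
= 36/49
= 0.7347

0.7347


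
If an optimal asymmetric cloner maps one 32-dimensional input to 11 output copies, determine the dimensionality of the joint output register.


Output space = H^(tensor 11) where dim(H) = 32
dim = 32^11
= 1024 (after 2 factors)
= 32768 (after 3 factors)
= 1048576 (after 4 factors)
= 33554432 (after 5 factors)
= 1073741824 (after 6 factors)
= 34359738368 (after 7 factors)
= 1099511627776 (after 8 factors)
= 35184372088832 (after 9 factors)
= 1125899906842624 (after 10 factors)
= 36028797018963968 (after 11 factors)
= 36028797018963968

36028797018963968


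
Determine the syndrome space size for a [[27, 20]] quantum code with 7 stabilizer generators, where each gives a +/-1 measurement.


Each stabilizer generator gives a binary (+1 or -1) measurement outcome.
With 7 independent generators:
Total syndromes = 2^7
= 128

128


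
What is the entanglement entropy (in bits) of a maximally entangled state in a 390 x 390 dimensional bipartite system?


For a maximally entangled state in d x d:
S = log2(d) = log2(390)
= 8.6073

8.6073


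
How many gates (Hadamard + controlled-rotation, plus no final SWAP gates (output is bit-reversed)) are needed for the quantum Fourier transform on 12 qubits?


Hadamard gates: 12
Controlled rotations: n*(n-1)/2 = 12*11/2 = 66
SWAP gates: 0 (omitted)
Total = 12 + 66
= 78

78


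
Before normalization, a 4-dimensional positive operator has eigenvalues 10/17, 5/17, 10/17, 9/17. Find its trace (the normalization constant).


tr(M) = sum of eigenvalues
= 10/17 + 5/17 + 10/17 + 9/17
= 34/17
= 2.0000

2.0000


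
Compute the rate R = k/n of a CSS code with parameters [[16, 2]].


Code rate R = k/n
= 2/16
= 0.1250

0.1250


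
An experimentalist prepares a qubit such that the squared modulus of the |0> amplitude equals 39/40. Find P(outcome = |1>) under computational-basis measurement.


|alpha|^2 = 39/40 = 0.9750
|beta|^2 = 1 - 39/40 = 1/40 = 0.0250
P(|1>) = |beta|^2 = 0.0250

0.0250


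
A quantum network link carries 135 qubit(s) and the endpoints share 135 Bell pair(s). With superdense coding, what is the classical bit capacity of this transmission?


Superdense coding allows 2 classical bits per shared entangled pair.
135 pair(s) -> 2 * 135 = 270 classical bits

270


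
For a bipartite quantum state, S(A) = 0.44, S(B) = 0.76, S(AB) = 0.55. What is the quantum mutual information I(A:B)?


I(A:B) = S(A) + S(B) - S(AB)
= 0.44 + 0.76 - 0.55
= 0.6500

0.6500


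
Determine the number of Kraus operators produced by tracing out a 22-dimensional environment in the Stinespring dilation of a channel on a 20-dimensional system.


Tracing out the environment in an orthonormal basis {|i>_E} gives Kraus operators K_i = <i|_E U |0>_E.
Number of Kraus operators = dim(H_env) = d_env
= 22

22


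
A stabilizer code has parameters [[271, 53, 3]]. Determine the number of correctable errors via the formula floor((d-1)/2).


Code parameters: [[271, 53, 3]], distance d = 3.
Number of correctable errors = floor((d-1)/2)
= floor((3 - 1)/2)
= floor(2/2)
= 1

1


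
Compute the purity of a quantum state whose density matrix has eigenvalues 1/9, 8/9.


tr(rho^2) = sum of eigenvalues squared
= (1/9)^2 + (8/9)^2
= (1 + 64) / 81
= 65/81
= 0.8025

0.8025


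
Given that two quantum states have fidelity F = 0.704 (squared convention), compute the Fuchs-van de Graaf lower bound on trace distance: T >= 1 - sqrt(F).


Fuchs-van de Graaf (squared-fidelity convention): 1 - sqrt(F) <= T <= sqrt(1 - F).
Lower bound: T >= 1 - sqrt(F)
sqrt(F) = sqrt(0.704) = 0.8390
T >= 1 - 0.8390
T >= 0.1610

0.1610


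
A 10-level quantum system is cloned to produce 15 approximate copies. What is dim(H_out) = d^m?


Output space = H^(tensor 15) where dim(H) = 10
dim = 10^15
= 100 (after 2 factors)
= 1000 (after 3 factors)
= 10000 (after 4 factors)
= 100000 (after 5 factors)
= 1000000 (after 6 factors)
= 10000000 (after 7 factors)
= 100000000 (after 8 factors)
= 1000000000 (after 9 factors)
= 10000000000 (after 10 factors)
= 100000000000 (after 11 factors)
= 1000000000000 (after 12 factors)
= 10000000000000 (after 13 factors)
= 100000000000000 (after 14 factors)
= 1000000000000000 (after 15 factors)
= 1000000000000000

1000000000000000


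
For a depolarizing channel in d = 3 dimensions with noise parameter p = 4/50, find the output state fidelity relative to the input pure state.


F = (1-p) + p/d
= (1 - 0.0800) + 0.0800/3
= 0.9200 + 0.0267
= 0.9467

0.9467


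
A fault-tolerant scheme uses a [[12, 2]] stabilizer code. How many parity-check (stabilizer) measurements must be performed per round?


For an [[n,k]] stabilizer code:
Number of stabilizer generators = n - k
= 12 - 2
= 10

10


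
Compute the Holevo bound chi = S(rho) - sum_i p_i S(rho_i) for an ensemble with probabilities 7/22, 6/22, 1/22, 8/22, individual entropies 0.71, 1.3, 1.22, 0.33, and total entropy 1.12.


chi = S(rho) - sum_i p_i * S(rho_i)
Weighted entropy = 7/22 * 0.71 + 6/22 * 1.3 + 1/22 * 1.22 + 8/22 * 0.33
= 0.7559
chi = 1.12 - 0.7559
= 0.3641

0.3641


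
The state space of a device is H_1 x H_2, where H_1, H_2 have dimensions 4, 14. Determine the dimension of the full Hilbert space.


dim(H_1 x H_2) = 4 * 14
= 56

56


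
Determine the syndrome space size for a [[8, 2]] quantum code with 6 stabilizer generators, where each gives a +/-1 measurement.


Each stabilizer generator gives a binary (+1 or -1) measurement outcome.
With 6 independent generators:
Total syndromes = 2^6
= 64

64


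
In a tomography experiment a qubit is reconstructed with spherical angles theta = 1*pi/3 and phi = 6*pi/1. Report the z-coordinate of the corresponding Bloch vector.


theta = 1.0472, phi = 18.8496
r_z = cos(theta) = 0.5000

0.5000


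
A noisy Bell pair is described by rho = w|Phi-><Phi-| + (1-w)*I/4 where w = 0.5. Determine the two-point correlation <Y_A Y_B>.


|Phi-> = (|00> - |11>)/sqrt(2)
For the pure Bell state, <Y_A Y_B> = +1 (Bell-state Pauli correlator).
The maximally-mixed part I/4 has tr(I/4 * P tensor P) = 0 for any traceless Pauli P.
So <Y_A Y_B>_rho = w * (+1) + (1 - w) * 0
= 0.5 * (+1)
= 0.5000

0.5000


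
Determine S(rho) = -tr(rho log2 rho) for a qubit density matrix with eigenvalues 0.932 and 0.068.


S = -p*log2(p) - (1-p)*log2(1-p)
p = 0.9320, 1-p = 0.0680
= -0.9320 * log2(0.9320) - 0.0680 * log2(0.0680)
= -(-0.0947) - (-0.2637)
= 0.3584

0.3584


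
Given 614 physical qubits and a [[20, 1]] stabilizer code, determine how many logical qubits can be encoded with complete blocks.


Each code block uses 20 physical qubits for 1 logical qubit(s).
Number of complete blocks = floor(614 / 20) = 30
Logical qubits = 30 * 1
= 30

30


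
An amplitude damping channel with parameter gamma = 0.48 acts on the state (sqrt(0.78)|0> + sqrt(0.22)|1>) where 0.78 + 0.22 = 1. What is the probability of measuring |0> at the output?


For amplitude damping with parameter gamma on state sqrt(a)|0> + sqrt(b)|1>:
alpha^2 = 0.78, beta^2 = 0.22
P(|0>) = alpha^2 + gamma * beta^2
= 0.78 + 0.48 * 0.22
= 0.78 + 0.1056
= 0.8856

0.8856


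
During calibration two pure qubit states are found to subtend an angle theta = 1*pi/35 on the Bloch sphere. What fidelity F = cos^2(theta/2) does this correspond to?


For states separated by angle theta on Bloch sphere:
F = cos^2(theta/2)
theta = 1*pi/35 = 0.0898
theta/2 = 0.0449
cos(theta/2) = 0.9990
F = 0.9980

0.9980


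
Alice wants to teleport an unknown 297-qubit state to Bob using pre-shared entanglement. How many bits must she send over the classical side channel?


Quantum teleportation requires 2 classical bits per qubit teleported.
297 qubit(s) -> 2 * 297 = 594 classical bits

594


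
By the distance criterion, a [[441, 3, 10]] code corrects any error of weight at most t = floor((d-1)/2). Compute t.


Code parameters: [[441, 3, 10]], distance d = 10.
Number of correctable errors = floor((d-1)/2)
= floor((10 - 1)/2)
= floor(9/2)
= 4

4


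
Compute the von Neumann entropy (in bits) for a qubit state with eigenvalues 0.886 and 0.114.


S = -p*log2(p) - (1-p)*log2(1-p)
p = 0.8860, 1-p = 0.1140
= -0.8860 * log2(0.8860) - 0.1140 * log2(0.1140)
= -(-0.1547) - (-0.3571)
= 0.5119

0.5119


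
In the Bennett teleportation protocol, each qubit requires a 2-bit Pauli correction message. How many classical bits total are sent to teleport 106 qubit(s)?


Quantum teleportation requires 2 classical bits per qubit teleported.
106 qubit(s) -> 2 * 106 = 212 classical bits

212


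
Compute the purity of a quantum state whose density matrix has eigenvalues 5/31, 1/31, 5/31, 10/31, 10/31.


tr(rho^2) = sum of eigenvalues squared
= (5/31)^2 + (1/31)^2 + (5/31)^2 + (10/31)^2 + (10/31)^2
= (25 + 1 + 25 + 100 + 100) / 961
= 251/961
= 0.2612

0.2612


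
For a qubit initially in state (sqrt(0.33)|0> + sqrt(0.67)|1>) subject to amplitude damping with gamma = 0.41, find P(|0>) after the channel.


For amplitude damping with parameter gamma on state sqrt(a)|0> + sqrt(b)|1>:
alpha^2 = 0.33, beta^2 = 0.67
P(|0>) = alpha^2 + gamma * beta^2
= 0.33 + 0.41 * 0.67
= 0.33 + 0.2747
= 0.6047

0.6047


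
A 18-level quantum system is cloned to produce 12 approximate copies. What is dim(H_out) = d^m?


Output space = H^(tensor 12) where dim(H) = 18
dim = 18^12
= 324 (after 2 factors)
= 5832 (after 3 factors)
= 104976 (after 4 factors)
= 1889568 (after 5 factors)
= 34012224 (after 6 factors)
= 612220032 (after 7 factors)
= 11019960576 (after 8 factors)
= 198359290368 (after 9 factors)
= 3570467226624 (after 10 factors)
= 64268410079232 (after 11 factors)
= 1156831381426176 (after 12 factors)
= 1156831381426176

1156831381426176


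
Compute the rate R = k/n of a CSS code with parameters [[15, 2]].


Code rate R = k/n
= 2/15
= 0.1333

0.1333


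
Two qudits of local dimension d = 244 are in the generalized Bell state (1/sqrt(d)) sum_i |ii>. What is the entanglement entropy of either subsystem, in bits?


For a maximally entangled state in d x d:
S = log2(d) = log2(244)
= 7.9307

7.9307


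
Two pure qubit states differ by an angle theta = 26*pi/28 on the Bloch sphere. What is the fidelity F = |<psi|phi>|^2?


For states separated by angle theta on Bloch sphere:
F = cos^2(theta/2)
theta = 26*pi/28 = 2.9172
theta/2 = 1.4586
cos(theta/2) = 0.1120
F = 0.0125

0.0125


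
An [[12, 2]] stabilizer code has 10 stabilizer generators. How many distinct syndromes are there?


Each stabilizer generator gives a binary (+1 or -1) measurement outcome.
With 10 independent generators:
Total syndromes = 2^10
= 1024

1024


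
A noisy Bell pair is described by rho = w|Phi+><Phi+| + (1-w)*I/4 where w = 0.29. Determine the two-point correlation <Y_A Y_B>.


|Phi+> = (|00> + |11>)/sqrt(2)
For the pure Bell state, <Y_A Y_B> = -1 (Bell-state Pauli correlator).
The maximally-mixed part I/4 has tr(I/4 * P tensor P) = 0 for any traceless Pauli P.
So <Y_A Y_B>_rho = w * (-1) + (1 - w) * 0
= 0.29 * (-1)
= -0.2900

-0.2900


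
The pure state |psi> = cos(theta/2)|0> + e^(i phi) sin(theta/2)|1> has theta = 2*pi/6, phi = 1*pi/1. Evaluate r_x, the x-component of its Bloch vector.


theta = 1.0472, phi = 3.1416
r_x = sin(theta)*cos(phi) = 0.8660 * -1.0000
r_x = -0.8660

-0.8660


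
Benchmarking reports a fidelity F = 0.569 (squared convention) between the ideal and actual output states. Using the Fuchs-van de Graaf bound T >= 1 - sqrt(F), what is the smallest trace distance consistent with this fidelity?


Fuchs-van de Graaf (squared-fidelity convention): 1 - sqrt(F) <= T <= sqrt(1 - F).
Lower bound: T >= 1 - sqrt(F)
sqrt(F) = sqrt(0.569) = 0.7543
T >= 1 - 0.7543
T >= 0.2457

0.2457


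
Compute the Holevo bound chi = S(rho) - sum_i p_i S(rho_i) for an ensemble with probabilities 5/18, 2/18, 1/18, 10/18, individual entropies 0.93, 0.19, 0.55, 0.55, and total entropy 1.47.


chi = S(rho) - sum_i p_i * S(rho_i)
Weighted entropy = 5/18 * 0.93 + 2/18 * 0.19 + 1/18 * 0.55 + 10/18 * 0.55
= 0.6156
chi = 1.47 - 0.6156
= 0.8544

0.8544


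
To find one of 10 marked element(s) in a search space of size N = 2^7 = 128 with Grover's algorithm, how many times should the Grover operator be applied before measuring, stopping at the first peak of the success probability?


After j Grover iterations the success probability is P(j) = sin^2((2j+1)*theta), where sin(theta) = sqrt(k/N).
N = 2^7 = 128, k = 10
sin(theta) = sqrt(k/N) = 0.2795084972
theta = arcsin(sqrt(k/N)) = 0.2832821653 rad
P(j) reaches its first maximum when (2j+1)*theta is as close as possible to pi/2, i.e. j = round(pi/(4*theta) - 1/2).
pi/(4*theta) - 1/2 = 2.2725
(For comparison, the common estimate pi/4 * sqrt(N/k) = 2.8099; the exact maximiser is used here.)
Optimal iterations = 2

2


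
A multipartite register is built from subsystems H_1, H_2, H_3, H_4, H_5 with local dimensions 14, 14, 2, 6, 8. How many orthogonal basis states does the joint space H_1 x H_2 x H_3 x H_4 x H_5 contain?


dim(H_1 x H_2 x H_3 x H_4 x H_5) = 14 * 14 * 2 * 6 * 8
= 196 * 2 * 6 * 8
= 392 * 6 * 8
= 2352 * 8
= 18816

18816


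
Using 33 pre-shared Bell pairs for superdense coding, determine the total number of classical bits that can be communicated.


Superdense coding allows 2 classical bits per shared entangled pair.
33 pair(s) -> 2 * 33 = 66 classical bits

66


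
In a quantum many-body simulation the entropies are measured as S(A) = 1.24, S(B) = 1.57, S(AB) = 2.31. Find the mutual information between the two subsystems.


I(A:B) = S(A) + S(B) - S(AB)
= 1.24 + 1.57 - 2.31
= 0.5000

0.5000


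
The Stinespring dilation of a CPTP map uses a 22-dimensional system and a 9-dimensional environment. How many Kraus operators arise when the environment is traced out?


Tracing out the environment in an orthonormal basis {|i>_E} gives Kraus operators K_i = <i|_E U |0>_E.
Number of Kraus operators = dim(H_env) = d_env
= 9

9


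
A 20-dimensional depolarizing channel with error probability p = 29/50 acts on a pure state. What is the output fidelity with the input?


F = (1-p) + p/d
= (1 - 0.5800) + 0.5800/20
= 0.4200 + 0.0290
= 0.4490

0.4490


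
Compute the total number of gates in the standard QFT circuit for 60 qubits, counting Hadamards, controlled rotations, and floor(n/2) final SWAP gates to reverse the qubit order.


Hadamard gates: 60
Controlled rotations: n*(n-1)/2 = 60*59/2 = 1770
SWAP gates: floor(n/2) = floor(60/2) = 30
Total = 60 + 1770 + 30
= 1860

1860


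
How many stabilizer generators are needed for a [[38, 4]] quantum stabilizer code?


For an [[n,k]] stabilizer code:
Number of stabilizer generators = n - k
= 38 - 4
= 34

34


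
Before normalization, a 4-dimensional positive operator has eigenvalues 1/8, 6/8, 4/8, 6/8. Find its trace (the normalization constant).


tr(M) = sum of eigenvalues
= 1/8 + 6/8 + 4/8 + 6/8
= 17/8
= 2.1250

2.1250


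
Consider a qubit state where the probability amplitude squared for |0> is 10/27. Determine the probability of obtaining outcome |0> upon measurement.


|alpha|^2 = 10/27 = 0.3704
|beta|^2 = 1 - 10/27 = 17/27 = 0.6296
P(|0>) = |alpha|^2 = 0.3704

0.3704


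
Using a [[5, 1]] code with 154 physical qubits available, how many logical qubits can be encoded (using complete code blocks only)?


Each code block uses 5 physical qubits for 1 logical qubit(s).
Number of complete blocks = floor(154 / 5) = 30
Logical qubits = 30 * 1
= 30

30


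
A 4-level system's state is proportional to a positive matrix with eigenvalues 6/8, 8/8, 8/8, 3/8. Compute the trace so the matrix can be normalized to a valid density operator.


tr(M) = sum of eigenvalues
= 6/8 + 8/8 + 8/8 + 3/8
= 25/8
= 3.1250

3.1250


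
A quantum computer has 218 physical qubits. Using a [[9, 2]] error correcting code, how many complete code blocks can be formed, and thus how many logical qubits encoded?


Each code block uses 9 physical qubits for 2 logical qubit(s).
Number of complete blocks = floor(218 / 9) = 24
Logical qubits = 24 * 2
= 48

48


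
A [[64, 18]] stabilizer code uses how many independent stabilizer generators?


For an [[n,k]] stabilizer code:
Number of stabilizer generators = n - k
= 64 - 18
= 46

46


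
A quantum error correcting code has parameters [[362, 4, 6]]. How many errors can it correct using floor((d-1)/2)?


Code parameters: [[362, 4, 6]], distance d = 6.
Number of correctable errors = floor((d-1)/2)
= floor((6 - 1)/2)
= floor(5/2)
= 2

2


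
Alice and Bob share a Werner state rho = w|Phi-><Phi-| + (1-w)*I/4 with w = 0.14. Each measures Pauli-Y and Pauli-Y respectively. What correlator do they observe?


|Phi-> = (|00> - |11>)/sqrt(2)
For the pure Bell state, <Y_A Y_B> = +1 (Bell-state Pauli correlator).
The maximally-mixed part I/4 has tr(I/4 * P tensor P) = 0 for any traceless Pauli P.
So <Y_A Y_B>_rho = w * (+1) + (1 - w) * 0
= 0.14 * (+1)
= 0.1400

0.1400


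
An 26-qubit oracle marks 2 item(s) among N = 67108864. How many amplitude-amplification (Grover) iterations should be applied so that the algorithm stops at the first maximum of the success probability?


After j Grover iterations the success probability is P(j) = sin^2((2j+1)*theta), where sin(theta) = sqrt(k/N).
N = 2^26 = 67108864, k = 2
sin(theta) = sqrt(k/N) = 0.0001726334915
theta = arcsin(sqrt(k/N)) = 0.0001726334924 rad
P(j) reaches its first maximum when (2j+1)*theta is as close as possible to pi/2, i.e. j = round(pi/(4*theta) - 1/2).
pi/(4*theta) - 1/2 = 4549.0121
(For comparison, the common estimate pi/4 * sqrt(N/k) = 4549.5121; the exact maximiser is used here.)
Optimal iterations = 4549

4549


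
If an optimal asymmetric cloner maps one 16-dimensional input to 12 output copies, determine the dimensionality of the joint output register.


Output space = H^(tensor 12) where dim(H) = 16
dim = 16^12
= 256 (after 2 factors)
= 4096 (after 3 factors)
= 65536 (after 4 factors)
= 1048576 (after 5 factors)
= 16777216 (after 6 factors)
= 268435456 (after 7 factors)
= 4294967296 (after 8 factors)
= 68719476736 (after 9 factors)
= 1099511627776 (after 10 factors)
= 17592186044416 (after 11 factors)
= 281474976710656 (after 12 factors)
= 281474976710656

281474976710656


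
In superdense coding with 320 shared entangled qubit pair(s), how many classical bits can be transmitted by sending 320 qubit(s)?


Superdense coding allows 2 classical bits per shared entangled pair.
320 pair(s) -> 2 * 320 = 640 classical bits

640


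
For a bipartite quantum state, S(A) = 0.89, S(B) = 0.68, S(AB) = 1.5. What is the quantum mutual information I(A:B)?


I(A:B) = S(A) + S(B) - S(AB)
= 0.89 + 0.68 - 1.5
= 0.0700

0.0700


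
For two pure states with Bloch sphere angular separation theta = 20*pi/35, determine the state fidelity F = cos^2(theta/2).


For states separated by angle theta on Bloch sphere:
F = cos^2(theta/2)
theta = 20*pi/35 = 1.7952
theta/2 = 0.8976
cos(theta/2) = 0.6235
F = 0.3887

0.3887


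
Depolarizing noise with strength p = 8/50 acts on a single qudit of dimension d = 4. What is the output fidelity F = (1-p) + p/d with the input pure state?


F = (1-p) + p/d
= (1 - 0.1600) + 0.1600/4
= 0.8400 + 0.0400
= 0.8800

0.8800


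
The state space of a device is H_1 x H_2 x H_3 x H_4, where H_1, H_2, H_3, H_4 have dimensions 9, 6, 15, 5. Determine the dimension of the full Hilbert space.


dim(H_1 x H_2 x H_3 x H_4) = 9 * 6 * 15 * 5
= 54 * 15 * 5
= 810 * 5
= 4050

4050


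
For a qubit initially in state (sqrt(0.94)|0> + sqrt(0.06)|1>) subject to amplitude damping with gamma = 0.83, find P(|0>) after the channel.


For amplitude damping with parameter gamma on state sqrt(a)|0> + sqrt(b)|1>:
alpha^2 = 0.94, beta^2 = 0.06
P(|0>) = alpha^2 + gamma * beta^2
= 0.94 + 0.83 * 0.06
= 0.94 + 0.0498
= 0.9898

0.9898


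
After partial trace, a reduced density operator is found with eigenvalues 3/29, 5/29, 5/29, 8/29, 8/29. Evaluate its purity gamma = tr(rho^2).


tr(rho^2) = sum of eigenvalues squared
= (3/29)^2 + (5/29)^2 + (5/29)^2 + (8/29)^2 + (8/29)^2
= (9 + 25 + 25 + 64 + 64) / 841
= 187/841
= 0.2224

0.2224


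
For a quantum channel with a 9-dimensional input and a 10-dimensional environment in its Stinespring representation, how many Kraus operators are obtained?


Tracing out the environment in an orthonormal basis {|i>_E} gives Kraus operators K_i = <i|_E U |0>_E.
Number of Kraus operators = dim(H_env) = d_env
= 10

10


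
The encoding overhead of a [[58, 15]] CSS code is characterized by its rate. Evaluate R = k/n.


Code rate R = k/n
= 15/58
= 0.2586

0.2586


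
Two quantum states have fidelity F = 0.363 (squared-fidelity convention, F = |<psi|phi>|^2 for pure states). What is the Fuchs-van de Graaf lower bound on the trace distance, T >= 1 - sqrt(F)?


Fuchs-van de Graaf (squared-fidelity convention): 1 - sqrt(F) <= T <= sqrt(1 - F).
Lower bound: T >= 1 - sqrt(F)
sqrt(F) = sqrt(0.363) = 0.6025
T >= 1 - 0.6025
T >= 0.3975

0.3975


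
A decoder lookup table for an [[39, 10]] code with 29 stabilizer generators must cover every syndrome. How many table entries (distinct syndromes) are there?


Each stabilizer generator gives a binary (+1 or -1) measurement outcome.
With 29 independent generators:
Total syndromes = 2^29
= 536870912

536870912


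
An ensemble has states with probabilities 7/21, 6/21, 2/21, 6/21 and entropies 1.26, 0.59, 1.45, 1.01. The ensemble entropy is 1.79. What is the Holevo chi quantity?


chi = S(rho) - sum_i p_i * S(rho_i)
Weighted entropy = 7/21 * 1.26 + 6/21 * 0.59 + 2/21 * 1.45 + 6/21 * 1.01
= 1.0152
chi = 1.79 - 1.0152
= 0.7748

0.7748
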